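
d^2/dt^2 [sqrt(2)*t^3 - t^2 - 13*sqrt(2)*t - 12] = 6*sqrt(2)*t - 2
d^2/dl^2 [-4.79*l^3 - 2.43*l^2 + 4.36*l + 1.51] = -28.74*l - 4.86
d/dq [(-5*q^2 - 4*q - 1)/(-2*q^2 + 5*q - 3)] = (-33*q^2 + 26*q + 17)/(4*q^4 - 20*q^3 + 37*q^2 - 30*q + 9)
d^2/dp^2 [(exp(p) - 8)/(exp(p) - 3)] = 5*(-exp(p) - 3)*exp(p)/(exp(3*p) - 9*exp(2*p) + 27*exp(p) - 27)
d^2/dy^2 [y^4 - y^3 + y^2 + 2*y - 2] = 12*y^2 - 6*y + 2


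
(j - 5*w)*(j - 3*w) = j^2 - 8*j*w + 15*w^2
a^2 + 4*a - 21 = (a - 3)*(a + 7)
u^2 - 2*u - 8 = (u - 4)*(u + 2)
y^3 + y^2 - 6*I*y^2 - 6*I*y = y*(y + 1)*(y - 6*I)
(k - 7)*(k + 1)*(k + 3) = k^3 - 3*k^2 - 25*k - 21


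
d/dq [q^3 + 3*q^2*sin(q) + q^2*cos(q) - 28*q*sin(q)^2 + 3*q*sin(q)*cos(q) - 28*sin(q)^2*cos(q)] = -q^2*sin(q) + 3*q^2*cos(q) + 3*q^2 + 6*q*sin(q) - 28*q*sin(2*q) + 2*q*cos(q) + 3*q*cos(2*q) + 7*sin(q) + 3*sin(2*q)/2 - 21*sin(3*q) + 14*cos(2*q) - 14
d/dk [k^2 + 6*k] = 2*k + 6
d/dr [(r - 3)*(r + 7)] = 2*r + 4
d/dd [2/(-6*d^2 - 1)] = 24*d/(6*d^2 + 1)^2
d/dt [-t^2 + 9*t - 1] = 9 - 2*t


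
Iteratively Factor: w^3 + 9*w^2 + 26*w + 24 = (w + 3)*(w^2 + 6*w + 8) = (w + 3)*(w + 4)*(w + 2)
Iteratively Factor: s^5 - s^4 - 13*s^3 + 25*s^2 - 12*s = (s - 1)*(s^4 - 13*s^2 + 12*s) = (s - 3)*(s - 1)*(s^3 + 3*s^2 - 4*s) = s*(s - 3)*(s - 1)*(s^2 + 3*s - 4) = s*(s - 3)*(s - 1)*(s + 4)*(s - 1)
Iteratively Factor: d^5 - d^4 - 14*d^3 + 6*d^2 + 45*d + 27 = (d + 1)*(d^4 - 2*d^3 - 12*d^2 + 18*d + 27) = (d - 3)*(d + 1)*(d^3 + d^2 - 9*d - 9) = (d - 3)*(d + 1)^2*(d^2 - 9) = (d - 3)^2*(d + 1)^2*(d + 3)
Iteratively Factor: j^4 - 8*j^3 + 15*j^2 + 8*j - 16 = (j - 4)*(j^3 - 4*j^2 - j + 4) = (j - 4)*(j - 1)*(j^2 - 3*j - 4) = (j - 4)*(j - 1)*(j + 1)*(j - 4)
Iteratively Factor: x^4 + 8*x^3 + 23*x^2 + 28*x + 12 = (x + 2)*(x^3 + 6*x^2 + 11*x + 6) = (x + 1)*(x + 2)*(x^2 + 5*x + 6) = (x + 1)*(x + 2)*(x + 3)*(x + 2)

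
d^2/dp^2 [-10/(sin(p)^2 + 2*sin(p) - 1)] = 20*(2*sin(p)^4 + 3*sin(p)^3 + sin(p)^2 - 5*sin(p) - 5)/(2*sin(p) - cos(p)^2)^3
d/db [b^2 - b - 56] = 2*b - 1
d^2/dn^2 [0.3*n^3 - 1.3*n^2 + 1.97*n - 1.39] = 1.8*n - 2.6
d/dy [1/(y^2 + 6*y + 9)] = 2*(-y - 3)/(y^2 + 6*y + 9)^2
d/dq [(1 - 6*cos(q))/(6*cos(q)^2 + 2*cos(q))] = (-18*sin(q) + sin(q)/cos(q)^2 + 6*tan(q))/(2*(3*cos(q) + 1)^2)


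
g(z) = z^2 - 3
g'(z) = 2*z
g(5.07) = 22.70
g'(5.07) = 10.14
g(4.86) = 20.62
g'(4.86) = 9.72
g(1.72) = -0.04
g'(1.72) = 3.44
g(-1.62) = -0.38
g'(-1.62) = -3.24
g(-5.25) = 24.56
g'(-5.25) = -10.50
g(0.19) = -2.96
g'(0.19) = 0.38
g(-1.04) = -1.92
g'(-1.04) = -2.08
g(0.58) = -2.66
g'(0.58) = 1.16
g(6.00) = 33.00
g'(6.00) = 12.00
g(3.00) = 6.00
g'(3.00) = 6.00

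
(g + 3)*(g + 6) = g^2 + 9*g + 18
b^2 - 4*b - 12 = (b - 6)*(b + 2)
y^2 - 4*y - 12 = (y - 6)*(y + 2)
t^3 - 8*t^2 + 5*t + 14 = (t - 7)*(t - 2)*(t + 1)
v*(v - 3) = v^2 - 3*v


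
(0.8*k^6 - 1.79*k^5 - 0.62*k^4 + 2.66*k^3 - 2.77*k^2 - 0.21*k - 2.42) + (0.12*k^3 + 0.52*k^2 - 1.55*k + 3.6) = 0.8*k^6 - 1.79*k^5 - 0.62*k^4 + 2.78*k^3 - 2.25*k^2 - 1.76*k + 1.18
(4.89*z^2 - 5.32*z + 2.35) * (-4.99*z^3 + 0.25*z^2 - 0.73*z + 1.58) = -24.4011*z^5 + 27.7693*z^4 - 16.6262*z^3 + 12.1973*z^2 - 10.1211*z + 3.713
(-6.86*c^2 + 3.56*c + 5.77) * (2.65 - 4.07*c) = 27.9202*c^3 - 32.6682*c^2 - 14.0499*c + 15.2905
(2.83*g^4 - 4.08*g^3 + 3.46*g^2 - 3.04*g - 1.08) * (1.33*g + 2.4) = 3.7639*g^5 + 1.3656*g^4 - 5.1902*g^3 + 4.2608*g^2 - 8.7324*g - 2.592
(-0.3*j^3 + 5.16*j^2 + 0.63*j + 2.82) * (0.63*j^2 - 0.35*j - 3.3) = -0.189*j^5 + 3.3558*j^4 - 0.4191*j^3 - 15.4719*j^2 - 3.066*j - 9.306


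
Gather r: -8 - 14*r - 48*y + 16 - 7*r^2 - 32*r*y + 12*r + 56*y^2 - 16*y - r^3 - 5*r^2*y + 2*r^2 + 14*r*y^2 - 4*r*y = -r^3 + r^2*(-5*y - 5) + r*(14*y^2 - 36*y - 2) + 56*y^2 - 64*y + 8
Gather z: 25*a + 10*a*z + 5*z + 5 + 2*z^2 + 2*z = 25*a + 2*z^2 + z*(10*a + 7) + 5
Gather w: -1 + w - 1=w - 2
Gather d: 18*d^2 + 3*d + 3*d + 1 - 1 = 18*d^2 + 6*d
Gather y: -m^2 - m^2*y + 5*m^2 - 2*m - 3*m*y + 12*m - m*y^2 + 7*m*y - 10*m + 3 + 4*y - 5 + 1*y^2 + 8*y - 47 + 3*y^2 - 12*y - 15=4*m^2 + y^2*(4 - m) + y*(-m^2 + 4*m) - 64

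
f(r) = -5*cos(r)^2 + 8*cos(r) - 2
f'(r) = 10*sin(r)*cos(r) - 8*sin(r)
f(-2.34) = -9.98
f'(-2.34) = 10.75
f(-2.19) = -8.33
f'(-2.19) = 11.24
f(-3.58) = -13.34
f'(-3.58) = -7.24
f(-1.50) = -1.46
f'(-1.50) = 7.27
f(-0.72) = 1.19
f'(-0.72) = 0.32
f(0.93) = 1.00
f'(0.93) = -1.62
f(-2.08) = -7.09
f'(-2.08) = 11.24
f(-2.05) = -6.75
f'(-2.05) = 11.19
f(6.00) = 1.07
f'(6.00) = -0.45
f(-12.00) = 1.19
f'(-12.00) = 0.24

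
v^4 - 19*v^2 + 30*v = v*(v - 3)*(v - 2)*(v + 5)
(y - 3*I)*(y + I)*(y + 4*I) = y^3 + 2*I*y^2 + 11*y + 12*I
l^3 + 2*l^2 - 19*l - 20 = (l - 4)*(l + 1)*(l + 5)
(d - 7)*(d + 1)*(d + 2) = d^3 - 4*d^2 - 19*d - 14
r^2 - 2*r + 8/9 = (r - 4/3)*(r - 2/3)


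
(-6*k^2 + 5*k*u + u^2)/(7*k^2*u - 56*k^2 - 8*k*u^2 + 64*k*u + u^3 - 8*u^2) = (6*k + u)/(-7*k*u + 56*k + u^2 - 8*u)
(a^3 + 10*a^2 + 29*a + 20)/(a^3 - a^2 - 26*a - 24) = (a + 5)/(a - 6)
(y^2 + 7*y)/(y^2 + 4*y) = (y + 7)/(y + 4)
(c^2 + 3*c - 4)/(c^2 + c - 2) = (c + 4)/(c + 2)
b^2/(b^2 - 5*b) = b/(b - 5)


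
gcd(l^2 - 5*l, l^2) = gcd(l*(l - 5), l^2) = l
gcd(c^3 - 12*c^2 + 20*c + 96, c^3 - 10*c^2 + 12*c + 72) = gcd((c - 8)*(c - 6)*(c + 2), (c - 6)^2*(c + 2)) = c^2 - 4*c - 12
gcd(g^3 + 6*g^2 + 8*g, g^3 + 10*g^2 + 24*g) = g^2 + 4*g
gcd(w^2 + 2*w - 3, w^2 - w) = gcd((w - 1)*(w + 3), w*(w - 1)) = w - 1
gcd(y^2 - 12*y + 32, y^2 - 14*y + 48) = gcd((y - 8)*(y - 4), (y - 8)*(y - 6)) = y - 8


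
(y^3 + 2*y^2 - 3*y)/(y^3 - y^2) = (y + 3)/y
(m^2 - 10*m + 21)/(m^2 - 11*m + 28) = (m - 3)/(m - 4)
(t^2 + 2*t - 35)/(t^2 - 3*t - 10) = (t + 7)/(t + 2)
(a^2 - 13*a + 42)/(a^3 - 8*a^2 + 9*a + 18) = (a - 7)/(a^2 - 2*a - 3)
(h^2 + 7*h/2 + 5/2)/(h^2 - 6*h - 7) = (h + 5/2)/(h - 7)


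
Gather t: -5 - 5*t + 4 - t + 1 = -6*t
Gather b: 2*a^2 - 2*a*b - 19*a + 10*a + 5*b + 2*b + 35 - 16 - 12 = 2*a^2 - 9*a + b*(7 - 2*a) + 7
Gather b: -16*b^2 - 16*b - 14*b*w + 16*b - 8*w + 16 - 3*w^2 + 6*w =-16*b^2 - 14*b*w - 3*w^2 - 2*w + 16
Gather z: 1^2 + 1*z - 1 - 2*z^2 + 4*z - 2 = -2*z^2 + 5*z - 2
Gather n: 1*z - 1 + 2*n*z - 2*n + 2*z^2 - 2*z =n*(2*z - 2) + 2*z^2 - z - 1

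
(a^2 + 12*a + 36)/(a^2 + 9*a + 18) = (a + 6)/(a + 3)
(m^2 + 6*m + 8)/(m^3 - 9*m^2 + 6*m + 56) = (m + 4)/(m^2 - 11*m + 28)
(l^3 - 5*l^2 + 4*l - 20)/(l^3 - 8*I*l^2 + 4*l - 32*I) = (l - 5)/(l - 8*I)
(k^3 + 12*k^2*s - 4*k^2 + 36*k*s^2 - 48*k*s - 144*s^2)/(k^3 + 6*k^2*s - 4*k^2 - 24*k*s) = (k + 6*s)/k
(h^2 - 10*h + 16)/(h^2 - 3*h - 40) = (h - 2)/(h + 5)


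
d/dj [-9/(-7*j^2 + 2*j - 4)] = 18*(1 - 7*j)/(7*j^2 - 2*j + 4)^2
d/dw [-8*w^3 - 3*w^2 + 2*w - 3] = -24*w^2 - 6*w + 2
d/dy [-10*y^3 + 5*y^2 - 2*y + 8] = -30*y^2 + 10*y - 2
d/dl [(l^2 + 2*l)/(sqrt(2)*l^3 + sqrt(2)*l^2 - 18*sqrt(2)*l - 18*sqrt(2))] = sqrt(2)*(-l^4 - 4*l^3 - 20*l^2 - 36*l - 36)/(2*(l^6 + 2*l^5 - 35*l^4 - 72*l^3 + 288*l^2 + 648*l + 324))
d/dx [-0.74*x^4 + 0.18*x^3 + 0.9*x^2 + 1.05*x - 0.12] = -2.96*x^3 + 0.54*x^2 + 1.8*x + 1.05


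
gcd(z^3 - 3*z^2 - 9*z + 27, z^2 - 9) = z^2 - 9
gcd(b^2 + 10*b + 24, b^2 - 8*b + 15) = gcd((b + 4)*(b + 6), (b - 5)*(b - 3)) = 1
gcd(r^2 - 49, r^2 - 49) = r^2 - 49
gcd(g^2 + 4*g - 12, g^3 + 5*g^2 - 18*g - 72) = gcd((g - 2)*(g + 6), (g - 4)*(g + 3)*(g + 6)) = g + 6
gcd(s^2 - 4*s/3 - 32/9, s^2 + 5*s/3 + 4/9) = s + 4/3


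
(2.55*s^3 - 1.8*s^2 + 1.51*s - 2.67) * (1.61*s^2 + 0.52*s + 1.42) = 4.1055*s^5 - 1.572*s^4 + 5.1161*s^3 - 6.0695*s^2 + 0.7558*s - 3.7914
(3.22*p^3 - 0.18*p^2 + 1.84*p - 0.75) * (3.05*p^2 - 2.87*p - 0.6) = 9.821*p^5 - 9.7904*p^4 + 4.1966*p^3 - 7.4603*p^2 + 1.0485*p + 0.45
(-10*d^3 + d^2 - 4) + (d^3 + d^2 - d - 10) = -9*d^3 + 2*d^2 - d - 14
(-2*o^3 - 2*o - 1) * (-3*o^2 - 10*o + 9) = 6*o^5 + 20*o^4 - 12*o^3 + 23*o^2 - 8*o - 9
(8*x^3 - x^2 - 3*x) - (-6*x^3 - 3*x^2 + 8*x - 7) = 14*x^3 + 2*x^2 - 11*x + 7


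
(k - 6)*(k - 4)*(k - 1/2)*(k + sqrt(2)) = k^4 - 21*k^3/2 + sqrt(2)*k^3 - 21*sqrt(2)*k^2/2 + 29*k^2 - 12*k + 29*sqrt(2)*k - 12*sqrt(2)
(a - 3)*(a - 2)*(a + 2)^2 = a^4 - a^3 - 10*a^2 + 4*a + 24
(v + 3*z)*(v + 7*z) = v^2 + 10*v*z + 21*z^2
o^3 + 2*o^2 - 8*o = o*(o - 2)*(o + 4)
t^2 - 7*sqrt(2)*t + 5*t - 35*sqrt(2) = (t + 5)*(t - 7*sqrt(2))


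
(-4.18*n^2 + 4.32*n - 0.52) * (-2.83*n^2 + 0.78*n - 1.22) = 11.8294*n^4 - 15.486*n^3 + 9.9408*n^2 - 5.676*n + 0.6344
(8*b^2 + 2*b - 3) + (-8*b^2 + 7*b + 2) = 9*b - 1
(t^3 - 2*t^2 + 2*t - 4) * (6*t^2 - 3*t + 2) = 6*t^5 - 15*t^4 + 20*t^3 - 34*t^2 + 16*t - 8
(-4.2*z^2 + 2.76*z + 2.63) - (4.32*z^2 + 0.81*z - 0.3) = -8.52*z^2 + 1.95*z + 2.93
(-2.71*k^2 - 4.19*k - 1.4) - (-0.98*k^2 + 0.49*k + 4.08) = -1.73*k^2 - 4.68*k - 5.48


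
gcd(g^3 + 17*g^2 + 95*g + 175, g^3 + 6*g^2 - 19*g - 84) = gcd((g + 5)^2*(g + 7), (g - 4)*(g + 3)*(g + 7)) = g + 7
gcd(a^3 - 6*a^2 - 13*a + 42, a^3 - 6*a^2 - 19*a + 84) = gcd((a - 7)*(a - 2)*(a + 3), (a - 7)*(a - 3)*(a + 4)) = a - 7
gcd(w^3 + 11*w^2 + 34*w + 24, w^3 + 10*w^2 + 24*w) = w^2 + 10*w + 24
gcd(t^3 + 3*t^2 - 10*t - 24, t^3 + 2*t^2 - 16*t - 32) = t^2 + 6*t + 8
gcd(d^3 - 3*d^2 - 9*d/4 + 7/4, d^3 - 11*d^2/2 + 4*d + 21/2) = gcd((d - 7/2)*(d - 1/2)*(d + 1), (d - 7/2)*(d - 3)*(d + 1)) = d^2 - 5*d/2 - 7/2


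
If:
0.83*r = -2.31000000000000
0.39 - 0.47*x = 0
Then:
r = -2.78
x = 0.83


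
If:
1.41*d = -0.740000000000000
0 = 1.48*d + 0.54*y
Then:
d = -0.52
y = 1.44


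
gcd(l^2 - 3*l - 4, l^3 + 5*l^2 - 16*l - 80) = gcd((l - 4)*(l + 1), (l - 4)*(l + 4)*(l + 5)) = l - 4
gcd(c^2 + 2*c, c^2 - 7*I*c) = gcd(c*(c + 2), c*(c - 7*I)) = c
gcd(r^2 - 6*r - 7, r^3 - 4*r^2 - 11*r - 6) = r + 1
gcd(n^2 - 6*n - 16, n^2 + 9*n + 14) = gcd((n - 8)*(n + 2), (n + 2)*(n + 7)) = n + 2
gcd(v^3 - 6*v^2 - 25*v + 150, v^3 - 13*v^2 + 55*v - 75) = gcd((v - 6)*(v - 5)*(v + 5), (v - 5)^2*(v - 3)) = v - 5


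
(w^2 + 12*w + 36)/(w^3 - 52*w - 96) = (w + 6)/(w^2 - 6*w - 16)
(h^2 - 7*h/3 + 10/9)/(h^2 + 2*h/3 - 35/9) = (3*h - 2)/(3*h + 7)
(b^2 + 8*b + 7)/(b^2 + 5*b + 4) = (b + 7)/(b + 4)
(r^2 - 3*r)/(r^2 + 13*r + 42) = r*(r - 3)/(r^2 + 13*r + 42)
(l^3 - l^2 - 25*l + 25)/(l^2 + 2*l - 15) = (l^2 - 6*l + 5)/(l - 3)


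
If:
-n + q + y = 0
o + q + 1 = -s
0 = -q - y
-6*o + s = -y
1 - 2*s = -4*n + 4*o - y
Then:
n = 0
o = 5/11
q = -23/11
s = 7/11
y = 23/11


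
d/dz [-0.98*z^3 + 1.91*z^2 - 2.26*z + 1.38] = -2.94*z^2 + 3.82*z - 2.26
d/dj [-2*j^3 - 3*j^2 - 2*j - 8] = -6*j^2 - 6*j - 2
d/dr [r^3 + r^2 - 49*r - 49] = 3*r^2 + 2*r - 49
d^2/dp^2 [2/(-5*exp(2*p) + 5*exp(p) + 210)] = 2*(2*(2*exp(p) - 1)^2*exp(p) + (4*exp(p) - 1)*(-exp(2*p) + exp(p) + 42))*exp(p)/(5*(-exp(2*p) + exp(p) + 42)^3)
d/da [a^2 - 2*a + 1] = 2*a - 2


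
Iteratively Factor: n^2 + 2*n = (n)*(n + 2)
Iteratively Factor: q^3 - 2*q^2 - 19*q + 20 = (q - 1)*(q^2 - q - 20) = (q - 1)*(q + 4)*(q - 5)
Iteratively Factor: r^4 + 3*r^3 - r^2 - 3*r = (r + 1)*(r^3 + 2*r^2 - 3*r) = (r + 1)*(r + 3)*(r^2 - r) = (r - 1)*(r + 1)*(r + 3)*(r)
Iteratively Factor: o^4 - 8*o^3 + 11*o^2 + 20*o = (o)*(o^3 - 8*o^2 + 11*o + 20) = o*(o - 5)*(o^2 - 3*o - 4) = o*(o - 5)*(o - 4)*(o + 1)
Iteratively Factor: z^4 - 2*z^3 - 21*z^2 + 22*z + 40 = (z + 1)*(z^3 - 3*z^2 - 18*z + 40) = (z - 5)*(z + 1)*(z^2 + 2*z - 8) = (z - 5)*(z - 2)*(z + 1)*(z + 4)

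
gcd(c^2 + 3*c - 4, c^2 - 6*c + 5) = c - 1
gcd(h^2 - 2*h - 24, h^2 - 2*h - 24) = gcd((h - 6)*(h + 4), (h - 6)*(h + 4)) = h^2 - 2*h - 24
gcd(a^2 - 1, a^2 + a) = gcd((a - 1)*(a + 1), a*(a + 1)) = a + 1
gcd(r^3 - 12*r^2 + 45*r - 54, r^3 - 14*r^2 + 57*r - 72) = r^2 - 6*r + 9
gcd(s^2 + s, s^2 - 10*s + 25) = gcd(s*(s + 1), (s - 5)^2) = 1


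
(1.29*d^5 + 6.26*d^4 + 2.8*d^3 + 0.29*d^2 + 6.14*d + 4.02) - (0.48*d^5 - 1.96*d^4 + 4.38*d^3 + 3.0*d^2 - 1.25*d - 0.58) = 0.81*d^5 + 8.22*d^4 - 1.58*d^3 - 2.71*d^2 + 7.39*d + 4.6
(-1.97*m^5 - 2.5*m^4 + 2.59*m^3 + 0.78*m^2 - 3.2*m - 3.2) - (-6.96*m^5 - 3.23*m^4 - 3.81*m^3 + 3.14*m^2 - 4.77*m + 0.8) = 4.99*m^5 + 0.73*m^4 + 6.4*m^3 - 2.36*m^2 + 1.57*m - 4.0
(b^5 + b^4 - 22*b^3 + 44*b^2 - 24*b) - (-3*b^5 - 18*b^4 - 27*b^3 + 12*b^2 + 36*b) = 4*b^5 + 19*b^4 + 5*b^3 + 32*b^2 - 60*b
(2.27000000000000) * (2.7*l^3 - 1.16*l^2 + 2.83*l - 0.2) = 6.129*l^3 - 2.6332*l^2 + 6.4241*l - 0.454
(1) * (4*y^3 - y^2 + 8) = 4*y^3 - y^2 + 8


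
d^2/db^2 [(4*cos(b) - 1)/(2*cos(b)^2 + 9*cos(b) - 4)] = (-144*sin(b)^4*cos(b) + 88*sin(b)^4 - 121*sin(b)^2 - 31*cos(b)/2 - 117*cos(3*b)/2 + 8*cos(5*b) + 143)/(-2*sin(b)^2 + 9*cos(b) - 2)^3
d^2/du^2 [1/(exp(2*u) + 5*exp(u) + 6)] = (2*(2*exp(u) + 5)^2*exp(u) - (4*exp(u) + 5)*(exp(2*u) + 5*exp(u) + 6))*exp(u)/(exp(2*u) + 5*exp(u) + 6)^3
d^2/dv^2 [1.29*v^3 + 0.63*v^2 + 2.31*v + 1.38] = 7.74*v + 1.26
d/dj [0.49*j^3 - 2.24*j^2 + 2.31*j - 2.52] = 1.47*j^2 - 4.48*j + 2.31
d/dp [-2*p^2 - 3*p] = -4*p - 3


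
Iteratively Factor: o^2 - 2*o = (o)*(o - 2)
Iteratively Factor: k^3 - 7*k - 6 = (k + 1)*(k^2 - k - 6) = (k - 3)*(k + 1)*(k + 2)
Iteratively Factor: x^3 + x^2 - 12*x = (x + 4)*(x^2 - 3*x) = (x - 3)*(x + 4)*(x)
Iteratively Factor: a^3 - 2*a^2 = (a)*(a^2 - 2*a) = a^2*(a - 2)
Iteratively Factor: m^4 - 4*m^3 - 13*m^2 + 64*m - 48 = (m - 4)*(m^3 - 13*m + 12) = (m - 4)*(m - 1)*(m^2 + m - 12) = (m - 4)*(m - 1)*(m + 4)*(m - 3)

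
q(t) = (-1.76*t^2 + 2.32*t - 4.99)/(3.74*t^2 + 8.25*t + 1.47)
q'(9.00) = -0.01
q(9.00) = -0.33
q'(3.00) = -0.02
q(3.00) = -0.23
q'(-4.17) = -0.48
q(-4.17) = -1.41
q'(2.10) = 0.01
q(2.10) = -0.22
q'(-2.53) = -9.00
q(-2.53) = -4.88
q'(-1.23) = -3.30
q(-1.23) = 3.48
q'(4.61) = -0.02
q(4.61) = -0.27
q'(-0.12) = 141.70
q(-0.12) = -9.92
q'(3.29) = -0.02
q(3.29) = -0.24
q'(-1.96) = -973.30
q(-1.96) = 49.03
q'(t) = (2.32 - 3.52*t)/(3.74*t^2 + 8.25*t + 1.47) + (-7.48*t - 8.25)*(-1.76*t^2 + 2.32*t - 4.99)/(3.74*t^2 + 8.25*t + 1.47)^2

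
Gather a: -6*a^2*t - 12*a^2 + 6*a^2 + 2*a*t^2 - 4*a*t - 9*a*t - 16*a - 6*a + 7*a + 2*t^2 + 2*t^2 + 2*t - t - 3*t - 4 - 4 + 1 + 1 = a^2*(-6*t - 6) + a*(2*t^2 - 13*t - 15) + 4*t^2 - 2*t - 6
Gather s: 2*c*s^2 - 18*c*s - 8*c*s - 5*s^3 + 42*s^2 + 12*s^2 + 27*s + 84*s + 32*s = -5*s^3 + s^2*(2*c + 54) + s*(143 - 26*c)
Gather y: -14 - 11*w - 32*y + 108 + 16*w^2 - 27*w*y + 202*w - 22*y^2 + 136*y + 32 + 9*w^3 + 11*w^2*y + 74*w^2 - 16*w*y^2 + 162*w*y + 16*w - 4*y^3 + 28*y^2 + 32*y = 9*w^3 + 90*w^2 + 207*w - 4*y^3 + y^2*(6 - 16*w) + y*(11*w^2 + 135*w + 136) + 126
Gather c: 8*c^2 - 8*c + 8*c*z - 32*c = 8*c^2 + c*(8*z - 40)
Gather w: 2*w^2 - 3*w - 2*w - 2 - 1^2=2*w^2 - 5*w - 3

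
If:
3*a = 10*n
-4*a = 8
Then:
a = -2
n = -3/5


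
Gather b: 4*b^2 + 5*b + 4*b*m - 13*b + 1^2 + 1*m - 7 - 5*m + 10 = 4*b^2 + b*(4*m - 8) - 4*m + 4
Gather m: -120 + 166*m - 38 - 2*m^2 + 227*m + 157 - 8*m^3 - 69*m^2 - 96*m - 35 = -8*m^3 - 71*m^2 + 297*m - 36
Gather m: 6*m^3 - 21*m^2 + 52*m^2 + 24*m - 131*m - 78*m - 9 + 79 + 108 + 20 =6*m^3 + 31*m^2 - 185*m + 198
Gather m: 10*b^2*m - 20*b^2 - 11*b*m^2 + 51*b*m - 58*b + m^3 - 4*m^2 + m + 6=-20*b^2 - 58*b + m^3 + m^2*(-11*b - 4) + m*(10*b^2 + 51*b + 1) + 6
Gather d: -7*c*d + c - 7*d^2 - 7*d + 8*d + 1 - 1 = c - 7*d^2 + d*(1 - 7*c)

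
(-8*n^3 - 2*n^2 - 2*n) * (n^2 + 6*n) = -8*n^5 - 50*n^4 - 14*n^3 - 12*n^2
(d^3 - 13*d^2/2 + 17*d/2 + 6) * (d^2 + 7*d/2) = d^5 - 3*d^4 - 57*d^3/4 + 143*d^2/4 + 21*d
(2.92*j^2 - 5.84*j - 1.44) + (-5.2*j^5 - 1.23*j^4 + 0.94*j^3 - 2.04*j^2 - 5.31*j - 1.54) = -5.2*j^5 - 1.23*j^4 + 0.94*j^3 + 0.88*j^2 - 11.15*j - 2.98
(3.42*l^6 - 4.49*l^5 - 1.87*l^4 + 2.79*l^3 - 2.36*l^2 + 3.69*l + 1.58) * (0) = 0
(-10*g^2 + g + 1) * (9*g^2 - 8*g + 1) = -90*g^4 + 89*g^3 - 9*g^2 - 7*g + 1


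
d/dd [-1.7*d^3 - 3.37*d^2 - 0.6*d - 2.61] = -5.1*d^2 - 6.74*d - 0.6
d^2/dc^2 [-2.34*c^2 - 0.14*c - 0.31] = -4.68000000000000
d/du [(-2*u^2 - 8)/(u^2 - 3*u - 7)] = 2*(3*u^2 + 22*u - 12)/(u^4 - 6*u^3 - 5*u^2 + 42*u + 49)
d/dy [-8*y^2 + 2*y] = 2 - 16*y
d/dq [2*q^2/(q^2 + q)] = 2/(q + 1)^2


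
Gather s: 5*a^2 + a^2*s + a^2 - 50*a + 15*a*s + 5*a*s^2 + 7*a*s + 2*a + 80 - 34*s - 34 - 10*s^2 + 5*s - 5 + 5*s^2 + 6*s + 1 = 6*a^2 - 48*a + s^2*(5*a - 5) + s*(a^2 + 22*a - 23) + 42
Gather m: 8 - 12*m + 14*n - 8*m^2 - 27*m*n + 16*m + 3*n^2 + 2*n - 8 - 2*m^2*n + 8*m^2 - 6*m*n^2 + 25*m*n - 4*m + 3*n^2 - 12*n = -2*m^2*n + m*(-6*n^2 - 2*n) + 6*n^2 + 4*n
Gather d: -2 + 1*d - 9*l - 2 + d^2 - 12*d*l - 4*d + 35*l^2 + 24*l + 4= d^2 + d*(-12*l - 3) + 35*l^2 + 15*l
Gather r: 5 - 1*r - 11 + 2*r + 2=r - 4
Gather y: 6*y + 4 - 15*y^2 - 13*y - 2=-15*y^2 - 7*y + 2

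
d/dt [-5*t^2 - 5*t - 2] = -10*t - 5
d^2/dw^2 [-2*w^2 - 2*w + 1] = -4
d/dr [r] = 1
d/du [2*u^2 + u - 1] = 4*u + 1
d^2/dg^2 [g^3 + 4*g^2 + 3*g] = 6*g + 8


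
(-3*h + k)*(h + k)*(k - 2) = -3*h^2*k + 6*h^2 - 2*h*k^2 + 4*h*k + k^3 - 2*k^2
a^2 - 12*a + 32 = (a - 8)*(a - 4)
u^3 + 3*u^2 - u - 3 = (u - 1)*(u + 1)*(u + 3)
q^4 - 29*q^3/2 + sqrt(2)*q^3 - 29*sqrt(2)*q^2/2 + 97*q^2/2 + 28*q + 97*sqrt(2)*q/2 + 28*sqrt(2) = (q - 8)*(q - 7)*(q + 1/2)*(q + sqrt(2))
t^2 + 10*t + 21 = (t + 3)*(t + 7)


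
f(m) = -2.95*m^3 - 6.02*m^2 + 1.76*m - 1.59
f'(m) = -8.85*m^2 - 12.04*m + 1.76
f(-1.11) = -6.93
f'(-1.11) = 4.22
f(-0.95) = -6.17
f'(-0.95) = 5.21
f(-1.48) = -7.82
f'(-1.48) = 0.19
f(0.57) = -3.09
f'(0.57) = -7.98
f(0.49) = -2.52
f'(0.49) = -6.26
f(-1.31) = -7.59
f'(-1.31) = 2.34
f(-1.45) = -7.81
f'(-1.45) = 0.61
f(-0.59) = -4.12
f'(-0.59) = 5.78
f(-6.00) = 408.33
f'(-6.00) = -244.60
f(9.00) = -2623.92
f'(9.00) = -823.45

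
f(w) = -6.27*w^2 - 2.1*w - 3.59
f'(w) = -12.54*w - 2.1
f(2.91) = -62.80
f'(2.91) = -38.59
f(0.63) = -7.40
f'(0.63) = -10.00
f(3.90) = -107.15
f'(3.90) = -51.01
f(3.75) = -99.64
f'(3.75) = -49.12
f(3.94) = -109.20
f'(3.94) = -51.51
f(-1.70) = -18.14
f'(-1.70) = 19.22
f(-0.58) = -4.48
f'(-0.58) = 5.17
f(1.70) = -25.28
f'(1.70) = -23.42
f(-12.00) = -881.27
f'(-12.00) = 148.38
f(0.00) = -3.59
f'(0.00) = -2.10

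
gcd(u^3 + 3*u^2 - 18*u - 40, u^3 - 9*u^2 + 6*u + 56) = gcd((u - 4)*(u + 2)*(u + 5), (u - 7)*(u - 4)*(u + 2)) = u^2 - 2*u - 8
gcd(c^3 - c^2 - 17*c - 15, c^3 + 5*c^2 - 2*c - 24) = c + 3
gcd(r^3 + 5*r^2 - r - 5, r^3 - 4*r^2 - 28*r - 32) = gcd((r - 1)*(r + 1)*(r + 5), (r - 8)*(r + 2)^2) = 1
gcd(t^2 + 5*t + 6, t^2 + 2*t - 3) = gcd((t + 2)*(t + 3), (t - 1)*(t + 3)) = t + 3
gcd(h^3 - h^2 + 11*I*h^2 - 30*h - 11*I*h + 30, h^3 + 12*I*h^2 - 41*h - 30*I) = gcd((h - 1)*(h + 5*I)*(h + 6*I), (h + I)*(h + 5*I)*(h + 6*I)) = h^2 + 11*I*h - 30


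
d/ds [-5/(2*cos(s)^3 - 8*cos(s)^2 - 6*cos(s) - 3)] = 10*(3*sin(s)^2 + 8*cos(s))*sin(s)/(-2*cos(s)^3 + 8*cos(s)^2 + 6*cos(s) + 3)^2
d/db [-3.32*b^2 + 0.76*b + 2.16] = 0.76 - 6.64*b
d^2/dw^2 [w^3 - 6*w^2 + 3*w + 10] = 6*w - 12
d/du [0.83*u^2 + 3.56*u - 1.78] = 1.66*u + 3.56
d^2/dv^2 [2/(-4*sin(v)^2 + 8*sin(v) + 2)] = 4*(-4*sin(v)^4 + 6*sin(v)^3 - 11*sin(v) + 9)/(4*sin(v) + cos(2*v))^3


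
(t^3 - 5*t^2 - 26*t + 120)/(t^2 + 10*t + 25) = (t^2 - 10*t + 24)/(t + 5)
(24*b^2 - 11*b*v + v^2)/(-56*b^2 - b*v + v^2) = (-3*b + v)/(7*b + v)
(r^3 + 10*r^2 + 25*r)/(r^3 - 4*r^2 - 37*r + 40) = r*(r + 5)/(r^2 - 9*r + 8)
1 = 1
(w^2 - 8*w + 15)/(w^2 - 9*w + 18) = (w - 5)/(w - 6)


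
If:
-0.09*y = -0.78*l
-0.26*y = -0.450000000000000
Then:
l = 0.20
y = 1.73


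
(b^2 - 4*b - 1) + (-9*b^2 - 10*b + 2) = -8*b^2 - 14*b + 1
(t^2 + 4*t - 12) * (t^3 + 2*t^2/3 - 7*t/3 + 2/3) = t^5 + 14*t^4/3 - 35*t^3/3 - 50*t^2/3 + 92*t/3 - 8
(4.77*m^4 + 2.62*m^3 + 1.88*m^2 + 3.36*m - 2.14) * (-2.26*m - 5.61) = -10.7802*m^5 - 32.6809*m^4 - 18.947*m^3 - 18.1404*m^2 - 14.0132*m + 12.0054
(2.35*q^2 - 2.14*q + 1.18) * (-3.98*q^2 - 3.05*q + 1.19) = -9.353*q^4 + 1.3497*q^3 + 4.6271*q^2 - 6.1456*q + 1.4042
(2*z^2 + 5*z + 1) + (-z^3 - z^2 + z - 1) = -z^3 + z^2 + 6*z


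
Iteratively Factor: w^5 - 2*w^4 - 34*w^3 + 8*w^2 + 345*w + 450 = (w + 3)*(w^4 - 5*w^3 - 19*w^2 + 65*w + 150) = (w + 3)^2*(w^3 - 8*w^2 + 5*w + 50) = (w + 2)*(w + 3)^2*(w^2 - 10*w + 25) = (w - 5)*(w + 2)*(w + 3)^2*(w - 5)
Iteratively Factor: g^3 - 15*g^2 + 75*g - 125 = (g - 5)*(g^2 - 10*g + 25) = (g - 5)^2*(g - 5)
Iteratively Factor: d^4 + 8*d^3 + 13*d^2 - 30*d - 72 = (d - 2)*(d^3 + 10*d^2 + 33*d + 36) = (d - 2)*(d + 3)*(d^2 + 7*d + 12) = (d - 2)*(d + 3)*(d + 4)*(d + 3)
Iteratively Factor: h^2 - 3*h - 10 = (h - 5)*(h + 2)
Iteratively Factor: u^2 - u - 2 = (u - 2)*(u + 1)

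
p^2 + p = p*(p + 1)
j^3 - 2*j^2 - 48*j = j*(j - 8)*(j + 6)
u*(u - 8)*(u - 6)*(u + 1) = u^4 - 13*u^3 + 34*u^2 + 48*u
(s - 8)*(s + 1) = s^2 - 7*s - 8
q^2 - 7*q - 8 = (q - 8)*(q + 1)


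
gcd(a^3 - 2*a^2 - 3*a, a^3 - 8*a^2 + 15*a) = a^2 - 3*a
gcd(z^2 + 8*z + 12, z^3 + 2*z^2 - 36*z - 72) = z^2 + 8*z + 12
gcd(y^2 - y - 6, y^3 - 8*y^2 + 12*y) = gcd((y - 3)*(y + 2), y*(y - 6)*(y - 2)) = 1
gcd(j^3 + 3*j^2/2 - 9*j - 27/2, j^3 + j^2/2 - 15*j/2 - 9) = j^2 - 3*j/2 - 9/2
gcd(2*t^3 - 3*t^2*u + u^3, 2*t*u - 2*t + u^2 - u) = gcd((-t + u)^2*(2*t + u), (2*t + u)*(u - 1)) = 2*t + u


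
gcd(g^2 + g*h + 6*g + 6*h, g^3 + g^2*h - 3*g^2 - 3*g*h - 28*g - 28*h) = g + h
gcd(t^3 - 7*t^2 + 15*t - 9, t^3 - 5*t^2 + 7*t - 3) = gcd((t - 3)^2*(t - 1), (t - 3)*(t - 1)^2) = t^2 - 4*t + 3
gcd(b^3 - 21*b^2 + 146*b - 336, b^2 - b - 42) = b - 7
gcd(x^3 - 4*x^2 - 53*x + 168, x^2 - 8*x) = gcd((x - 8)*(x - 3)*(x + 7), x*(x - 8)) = x - 8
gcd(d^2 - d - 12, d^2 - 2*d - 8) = d - 4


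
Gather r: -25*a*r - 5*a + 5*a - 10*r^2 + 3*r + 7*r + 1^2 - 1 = -10*r^2 + r*(10 - 25*a)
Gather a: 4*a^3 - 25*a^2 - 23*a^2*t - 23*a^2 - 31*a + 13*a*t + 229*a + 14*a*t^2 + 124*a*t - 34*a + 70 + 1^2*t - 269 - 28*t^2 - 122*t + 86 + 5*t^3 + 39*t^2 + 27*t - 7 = 4*a^3 + a^2*(-23*t - 48) + a*(14*t^2 + 137*t + 164) + 5*t^3 + 11*t^2 - 94*t - 120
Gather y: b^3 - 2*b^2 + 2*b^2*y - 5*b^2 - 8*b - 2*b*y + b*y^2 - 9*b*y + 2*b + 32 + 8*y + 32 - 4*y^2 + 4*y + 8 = b^3 - 7*b^2 - 6*b + y^2*(b - 4) + y*(2*b^2 - 11*b + 12) + 72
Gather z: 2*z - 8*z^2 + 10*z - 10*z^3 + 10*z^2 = -10*z^3 + 2*z^2 + 12*z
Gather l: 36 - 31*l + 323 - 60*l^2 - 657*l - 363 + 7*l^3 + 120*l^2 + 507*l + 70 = 7*l^3 + 60*l^2 - 181*l + 66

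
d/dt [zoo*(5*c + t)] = zoo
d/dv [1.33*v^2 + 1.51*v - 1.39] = 2.66*v + 1.51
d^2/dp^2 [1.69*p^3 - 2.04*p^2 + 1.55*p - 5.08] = 10.14*p - 4.08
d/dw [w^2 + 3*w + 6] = 2*w + 3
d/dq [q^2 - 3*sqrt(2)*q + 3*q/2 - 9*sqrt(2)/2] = 2*q - 3*sqrt(2) + 3/2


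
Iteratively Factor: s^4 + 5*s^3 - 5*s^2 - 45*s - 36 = (s + 3)*(s^3 + 2*s^2 - 11*s - 12) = (s + 1)*(s + 3)*(s^2 + s - 12) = (s - 3)*(s + 1)*(s + 3)*(s + 4)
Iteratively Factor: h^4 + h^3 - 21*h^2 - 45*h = (h + 3)*(h^3 - 2*h^2 - 15*h) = (h + 3)^2*(h^2 - 5*h) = h*(h + 3)^2*(h - 5)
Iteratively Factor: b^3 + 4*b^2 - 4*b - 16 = (b + 2)*(b^2 + 2*b - 8) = (b + 2)*(b + 4)*(b - 2)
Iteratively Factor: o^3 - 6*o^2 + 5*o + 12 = (o - 3)*(o^2 - 3*o - 4) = (o - 3)*(o + 1)*(o - 4)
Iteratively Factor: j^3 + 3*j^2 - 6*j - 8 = (j + 1)*(j^2 + 2*j - 8) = (j + 1)*(j + 4)*(j - 2)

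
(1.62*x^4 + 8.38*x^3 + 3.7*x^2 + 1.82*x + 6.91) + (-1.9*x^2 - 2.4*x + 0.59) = 1.62*x^4 + 8.38*x^3 + 1.8*x^2 - 0.58*x + 7.5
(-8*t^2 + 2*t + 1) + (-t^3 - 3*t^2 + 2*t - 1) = -t^3 - 11*t^2 + 4*t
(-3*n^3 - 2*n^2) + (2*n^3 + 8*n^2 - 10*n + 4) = -n^3 + 6*n^2 - 10*n + 4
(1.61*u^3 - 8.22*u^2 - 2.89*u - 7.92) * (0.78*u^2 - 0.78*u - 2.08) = 1.2558*u^5 - 7.6674*u^4 + 0.808600000000001*u^3 + 13.1742*u^2 + 12.1888*u + 16.4736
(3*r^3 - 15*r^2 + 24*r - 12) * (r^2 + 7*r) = 3*r^5 + 6*r^4 - 81*r^3 + 156*r^2 - 84*r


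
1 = 1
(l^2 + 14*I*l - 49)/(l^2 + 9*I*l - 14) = (l + 7*I)/(l + 2*I)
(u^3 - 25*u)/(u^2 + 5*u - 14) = u*(u^2 - 25)/(u^2 + 5*u - 14)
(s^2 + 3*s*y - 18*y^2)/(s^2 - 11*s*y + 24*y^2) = (-s - 6*y)/(-s + 8*y)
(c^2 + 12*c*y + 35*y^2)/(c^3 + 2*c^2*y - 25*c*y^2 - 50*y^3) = (-c - 7*y)/(-c^2 + 3*c*y + 10*y^2)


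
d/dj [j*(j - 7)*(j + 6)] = 3*j^2 - 2*j - 42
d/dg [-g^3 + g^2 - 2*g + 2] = -3*g^2 + 2*g - 2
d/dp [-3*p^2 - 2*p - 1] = -6*p - 2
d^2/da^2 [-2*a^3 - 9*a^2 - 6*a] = -12*a - 18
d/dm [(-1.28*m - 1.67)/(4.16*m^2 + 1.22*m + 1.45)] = (5.3248*m^2 + 13.8944*m + 0.1814)/(17.3056*m^4 + 10.1504*m^3 + 13.5524*m^2 + 3.538*m + 2.1025)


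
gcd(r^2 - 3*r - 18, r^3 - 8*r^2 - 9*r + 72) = r + 3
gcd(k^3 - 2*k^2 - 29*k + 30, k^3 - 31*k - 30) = k^2 - k - 30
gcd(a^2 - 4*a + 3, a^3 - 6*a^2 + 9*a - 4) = a - 1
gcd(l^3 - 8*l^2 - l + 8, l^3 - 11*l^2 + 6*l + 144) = l - 8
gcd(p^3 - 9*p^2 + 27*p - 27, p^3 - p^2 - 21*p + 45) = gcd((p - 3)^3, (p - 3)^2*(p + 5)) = p^2 - 6*p + 9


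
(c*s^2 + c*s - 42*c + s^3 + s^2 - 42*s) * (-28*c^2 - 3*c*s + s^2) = -28*c^3*s^2 - 28*c^3*s + 1176*c^3 - 31*c^2*s^3 - 31*c^2*s^2 + 1302*c^2*s - 2*c*s^4 - 2*c*s^3 + 84*c*s^2 + s^5 + s^4 - 42*s^3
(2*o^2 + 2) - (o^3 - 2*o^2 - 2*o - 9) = -o^3 + 4*o^2 + 2*o + 11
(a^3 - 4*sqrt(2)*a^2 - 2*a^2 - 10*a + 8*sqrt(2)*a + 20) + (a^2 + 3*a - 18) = a^3 - 4*sqrt(2)*a^2 - a^2 - 7*a + 8*sqrt(2)*a + 2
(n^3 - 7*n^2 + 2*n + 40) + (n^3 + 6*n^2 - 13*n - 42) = 2*n^3 - n^2 - 11*n - 2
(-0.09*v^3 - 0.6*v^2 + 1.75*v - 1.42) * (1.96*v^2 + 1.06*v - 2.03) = -0.1764*v^5 - 1.2714*v^4 + 2.9767*v^3 + 0.2898*v^2 - 5.0577*v + 2.8826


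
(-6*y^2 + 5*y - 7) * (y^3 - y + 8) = -6*y^5 + 5*y^4 - y^3 - 53*y^2 + 47*y - 56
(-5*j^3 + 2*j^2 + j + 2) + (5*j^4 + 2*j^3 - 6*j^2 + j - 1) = 5*j^4 - 3*j^3 - 4*j^2 + 2*j + 1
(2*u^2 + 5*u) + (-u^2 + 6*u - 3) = u^2 + 11*u - 3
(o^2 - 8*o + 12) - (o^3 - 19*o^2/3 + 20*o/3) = -o^3 + 22*o^2/3 - 44*o/3 + 12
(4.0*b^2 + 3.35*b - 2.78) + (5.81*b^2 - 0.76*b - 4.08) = 9.81*b^2 + 2.59*b - 6.86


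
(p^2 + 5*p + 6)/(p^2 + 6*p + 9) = (p + 2)/(p + 3)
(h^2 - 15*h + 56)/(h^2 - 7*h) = (h - 8)/h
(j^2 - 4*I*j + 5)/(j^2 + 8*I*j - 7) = (j - 5*I)/(j + 7*I)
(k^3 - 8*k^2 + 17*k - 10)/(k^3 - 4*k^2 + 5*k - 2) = (k - 5)/(k - 1)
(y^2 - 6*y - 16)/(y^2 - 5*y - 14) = (y - 8)/(y - 7)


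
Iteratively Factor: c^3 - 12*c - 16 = (c - 4)*(c^2 + 4*c + 4) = (c - 4)*(c + 2)*(c + 2)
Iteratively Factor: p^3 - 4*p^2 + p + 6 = (p + 1)*(p^2 - 5*p + 6) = (p - 2)*(p + 1)*(p - 3)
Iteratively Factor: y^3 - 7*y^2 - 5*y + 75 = (y + 3)*(y^2 - 10*y + 25) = (y - 5)*(y + 3)*(y - 5)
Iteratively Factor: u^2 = (u)*(u)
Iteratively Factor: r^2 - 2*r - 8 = (r + 2)*(r - 4)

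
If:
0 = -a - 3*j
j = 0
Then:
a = 0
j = 0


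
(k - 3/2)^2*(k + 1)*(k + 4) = k^4 + 2*k^3 - 35*k^2/4 - 3*k/4 + 9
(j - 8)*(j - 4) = j^2 - 12*j + 32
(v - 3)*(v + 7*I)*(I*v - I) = I*v^3 - 7*v^2 - 4*I*v^2 + 28*v + 3*I*v - 21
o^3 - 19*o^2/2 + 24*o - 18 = (o - 6)*(o - 2)*(o - 3/2)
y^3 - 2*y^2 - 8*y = y*(y - 4)*(y + 2)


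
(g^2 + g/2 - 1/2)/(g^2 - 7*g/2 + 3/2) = (g + 1)/(g - 3)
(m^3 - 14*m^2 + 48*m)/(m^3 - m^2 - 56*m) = (m - 6)/(m + 7)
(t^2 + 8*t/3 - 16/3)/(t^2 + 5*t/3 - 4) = (t + 4)/(t + 3)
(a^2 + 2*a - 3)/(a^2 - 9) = (a - 1)/(a - 3)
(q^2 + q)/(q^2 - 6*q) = (q + 1)/(q - 6)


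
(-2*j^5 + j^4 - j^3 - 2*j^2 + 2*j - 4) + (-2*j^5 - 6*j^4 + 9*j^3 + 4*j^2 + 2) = -4*j^5 - 5*j^4 + 8*j^3 + 2*j^2 + 2*j - 2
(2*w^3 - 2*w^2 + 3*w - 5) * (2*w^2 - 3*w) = 4*w^5 - 10*w^4 + 12*w^3 - 19*w^2 + 15*w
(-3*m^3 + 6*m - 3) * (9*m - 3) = -27*m^4 + 9*m^3 + 54*m^2 - 45*m + 9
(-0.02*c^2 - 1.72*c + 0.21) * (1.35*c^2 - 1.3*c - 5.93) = -0.027*c^4 - 2.296*c^3 + 2.6381*c^2 + 9.9266*c - 1.2453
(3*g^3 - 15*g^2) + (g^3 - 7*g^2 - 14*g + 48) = 4*g^3 - 22*g^2 - 14*g + 48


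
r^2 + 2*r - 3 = (r - 1)*(r + 3)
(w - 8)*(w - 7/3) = w^2 - 31*w/3 + 56/3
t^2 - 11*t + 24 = (t - 8)*(t - 3)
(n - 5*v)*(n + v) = n^2 - 4*n*v - 5*v^2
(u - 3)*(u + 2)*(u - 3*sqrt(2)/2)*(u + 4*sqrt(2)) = u^4 - u^3 + 5*sqrt(2)*u^3/2 - 18*u^2 - 5*sqrt(2)*u^2/2 - 15*sqrt(2)*u + 12*u + 72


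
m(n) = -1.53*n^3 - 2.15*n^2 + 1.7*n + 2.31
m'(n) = -4.59*n^2 - 4.3*n + 1.7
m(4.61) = -185.44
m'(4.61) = -115.67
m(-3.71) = 44.54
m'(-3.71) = -45.52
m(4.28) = -149.75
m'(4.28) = -100.79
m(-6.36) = 298.14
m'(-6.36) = -156.62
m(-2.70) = 12.16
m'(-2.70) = -20.15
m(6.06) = -406.84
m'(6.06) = -192.92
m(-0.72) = 0.54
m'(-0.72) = 2.42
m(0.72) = 1.85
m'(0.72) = -3.78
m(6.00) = -395.37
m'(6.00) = -189.34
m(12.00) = -2930.73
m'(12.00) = -710.86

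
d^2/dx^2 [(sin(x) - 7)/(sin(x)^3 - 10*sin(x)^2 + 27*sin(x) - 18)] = (-4*sin(x)^6 + 89*sin(x)^5 - 667*sin(x)^4 + 1863*sin(x)^3 - 327*sin(x)^2 - 5868*sin(x) + 6714)/((sin(x) - 6)^3*(sin(x) - 3)^3*(sin(x) - 1)^2)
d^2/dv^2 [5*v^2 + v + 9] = 10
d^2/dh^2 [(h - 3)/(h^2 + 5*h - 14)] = 2*((h - 3)*(2*h + 5)^2 - (3*h + 2)*(h^2 + 5*h - 14))/(h^2 + 5*h - 14)^3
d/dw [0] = 0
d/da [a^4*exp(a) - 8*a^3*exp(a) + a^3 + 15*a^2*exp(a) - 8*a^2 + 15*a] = a^4*exp(a) - 4*a^3*exp(a) - 9*a^2*exp(a) + 3*a^2 + 30*a*exp(a) - 16*a + 15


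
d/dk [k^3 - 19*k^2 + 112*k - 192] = 3*k^2 - 38*k + 112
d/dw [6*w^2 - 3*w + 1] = 12*w - 3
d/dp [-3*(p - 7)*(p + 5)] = 6 - 6*p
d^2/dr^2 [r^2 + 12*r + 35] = 2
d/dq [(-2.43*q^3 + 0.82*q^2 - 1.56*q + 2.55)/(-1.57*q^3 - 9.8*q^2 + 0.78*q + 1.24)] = (25.1014*q^4 - 8.6892*q^3 - 11.6775*q^2 + 52.0136*q - 3.9234)/(2.4649*q^6 + 30.772*q^5 + 93.5908*q^4 - 19.1816*q^3 - 23.6956*q^2 + 1.9344*q + 1.5376)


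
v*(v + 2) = v^2 + 2*v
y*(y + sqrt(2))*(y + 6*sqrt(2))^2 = y^4 + 13*sqrt(2)*y^3 + 96*y^2 + 72*sqrt(2)*y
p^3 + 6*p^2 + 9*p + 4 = (p + 1)^2*(p + 4)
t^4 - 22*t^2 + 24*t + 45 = (t - 3)^2*(t + 1)*(t + 5)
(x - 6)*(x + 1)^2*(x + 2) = x^4 - 2*x^3 - 19*x^2 - 28*x - 12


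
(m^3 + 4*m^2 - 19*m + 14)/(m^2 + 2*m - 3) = (m^2 + 5*m - 14)/(m + 3)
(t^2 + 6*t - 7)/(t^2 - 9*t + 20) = (t^2 + 6*t - 7)/(t^2 - 9*t + 20)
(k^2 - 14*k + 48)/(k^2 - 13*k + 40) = (k - 6)/(k - 5)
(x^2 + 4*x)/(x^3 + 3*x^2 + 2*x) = (x + 4)/(x^2 + 3*x + 2)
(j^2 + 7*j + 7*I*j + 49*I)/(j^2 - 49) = (j + 7*I)/(j - 7)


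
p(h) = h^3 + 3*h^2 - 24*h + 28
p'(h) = 3*h^2 + 6*h - 24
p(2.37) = 1.28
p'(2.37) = 7.07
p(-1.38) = 64.21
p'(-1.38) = -26.57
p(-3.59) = 106.56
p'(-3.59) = -6.88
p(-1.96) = 79.04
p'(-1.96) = -24.24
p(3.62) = 27.87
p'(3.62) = 37.03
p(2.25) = 0.58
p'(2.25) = 4.69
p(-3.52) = 106.04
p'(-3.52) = -7.95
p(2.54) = 2.78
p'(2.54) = 10.59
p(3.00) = 10.00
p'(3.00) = 21.00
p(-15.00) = -2312.00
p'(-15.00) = 561.00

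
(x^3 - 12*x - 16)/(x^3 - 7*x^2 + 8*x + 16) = (x^2 + 4*x + 4)/(x^2 - 3*x - 4)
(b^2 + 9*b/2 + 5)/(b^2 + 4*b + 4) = (b + 5/2)/(b + 2)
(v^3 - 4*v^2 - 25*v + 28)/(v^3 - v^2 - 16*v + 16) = (v - 7)/(v - 4)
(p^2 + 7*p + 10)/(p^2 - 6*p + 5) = (p^2 + 7*p + 10)/(p^2 - 6*p + 5)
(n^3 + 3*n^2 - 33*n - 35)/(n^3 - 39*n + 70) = (n + 1)/(n - 2)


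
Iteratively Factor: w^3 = (w)*(w^2) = w^2*(w)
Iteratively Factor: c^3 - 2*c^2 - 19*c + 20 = (c + 4)*(c^2 - 6*c + 5) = (c - 5)*(c + 4)*(c - 1)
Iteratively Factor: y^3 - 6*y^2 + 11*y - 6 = (y - 1)*(y^2 - 5*y + 6) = (y - 2)*(y - 1)*(y - 3)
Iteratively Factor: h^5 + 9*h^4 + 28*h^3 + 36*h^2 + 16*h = (h + 2)*(h^4 + 7*h^3 + 14*h^2 + 8*h) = (h + 2)*(h + 4)*(h^3 + 3*h^2 + 2*h) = h*(h + 2)*(h + 4)*(h^2 + 3*h + 2) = h*(h + 1)*(h + 2)*(h + 4)*(h + 2)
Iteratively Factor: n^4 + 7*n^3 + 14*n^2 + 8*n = (n + 4)*(n^3 + 3*n^2 + 2*n) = (n + 2)*(n + 4)*(n^2 + n) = (n + 1)*(n + 2)*(n + 4)*(n)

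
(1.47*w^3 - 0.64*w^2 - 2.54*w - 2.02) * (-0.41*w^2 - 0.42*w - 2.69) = -0.6027*w^5 - 0.355*w^4 - 2.6441*w^3 + 3.6166*w^2 + 7.681*w + 5.4338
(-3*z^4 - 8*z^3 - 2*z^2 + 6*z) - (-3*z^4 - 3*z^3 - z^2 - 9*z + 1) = -5*z^3 - z^2 + 15*z - 1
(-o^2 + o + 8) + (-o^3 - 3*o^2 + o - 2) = -o^3 - 4*o^2 + 2*o + 6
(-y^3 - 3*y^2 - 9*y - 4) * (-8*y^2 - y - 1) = 8*y^5 + 25*y^4 + 76*y^3 + 44*y^2 + 13*y + 4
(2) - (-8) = 10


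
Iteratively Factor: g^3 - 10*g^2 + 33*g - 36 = (g - 3)*(g^2 - 7*g + 12) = (g - 3)^2*(g - 4)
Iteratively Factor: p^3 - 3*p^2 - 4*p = (p - 4)*(p^2 + p) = p*(p - 4)*(p + 1)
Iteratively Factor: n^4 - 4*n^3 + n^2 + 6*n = (n)*(n^3 - 4*n^2 + n + 6) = n*(n + 1)*(n^2 - 5*n + 6) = n*(n - 3)*(n + 1)*(n - 2)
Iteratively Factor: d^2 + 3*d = (d + 3)*(d)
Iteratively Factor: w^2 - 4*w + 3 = (w - 1)*(w - 3)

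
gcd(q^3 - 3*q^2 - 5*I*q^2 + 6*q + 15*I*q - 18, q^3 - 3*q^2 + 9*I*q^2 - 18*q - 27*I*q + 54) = q - 3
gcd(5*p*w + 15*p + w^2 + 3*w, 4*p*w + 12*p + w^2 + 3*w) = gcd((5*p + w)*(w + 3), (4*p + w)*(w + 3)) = w + 3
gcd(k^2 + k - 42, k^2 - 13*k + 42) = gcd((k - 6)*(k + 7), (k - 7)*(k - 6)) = k - 6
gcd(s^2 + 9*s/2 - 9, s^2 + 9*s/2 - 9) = s^2 + 9*s/2 - 9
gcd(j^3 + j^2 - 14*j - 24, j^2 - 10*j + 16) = 1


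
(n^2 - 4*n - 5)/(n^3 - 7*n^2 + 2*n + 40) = (n + 1)/(n^2 - 2*n - 8)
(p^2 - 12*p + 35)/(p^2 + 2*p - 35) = (p - 7)/(p + 7)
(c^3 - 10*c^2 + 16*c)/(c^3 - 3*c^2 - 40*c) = (c - 2)/(c + 5)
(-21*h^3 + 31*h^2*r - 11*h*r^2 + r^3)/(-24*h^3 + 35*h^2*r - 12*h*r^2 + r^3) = (-7*h + r)/(-8*h + r)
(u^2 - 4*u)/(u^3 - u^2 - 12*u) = 1/(u + 3)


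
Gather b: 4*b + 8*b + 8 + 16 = 12*b + 24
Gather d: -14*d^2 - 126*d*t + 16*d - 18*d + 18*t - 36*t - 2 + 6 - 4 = -14*d^2 + d*(-126*t - 2) - 18*t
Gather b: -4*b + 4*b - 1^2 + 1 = 0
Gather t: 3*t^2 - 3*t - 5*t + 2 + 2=3*t^2 - 8*t + 4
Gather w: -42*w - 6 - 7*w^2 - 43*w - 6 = -7*w^2 - 85*w - 12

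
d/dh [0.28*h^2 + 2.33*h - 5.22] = 0.56*h + 2.33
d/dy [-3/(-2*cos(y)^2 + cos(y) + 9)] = 3*(4*cos(y) - 1)*sin(y)/(cos(y) - cos(2*y) + 8)^2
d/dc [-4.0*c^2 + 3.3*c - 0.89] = 3.3 - 8.0*c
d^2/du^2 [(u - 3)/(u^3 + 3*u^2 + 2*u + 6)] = 2*((u - 3)*(3*u^2 + 6*u + 2)^2 - (3*u^2 + 6*u + 3*(u - 3)*(u + 1) + 2)*(u^3 + 3*u^2 + 2*u + 6))/(u^3 + 3*u^2 + 2*u + 6)^3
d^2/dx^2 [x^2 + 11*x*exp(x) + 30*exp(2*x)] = 11*x*exp(x) + 120*exp(2*x) + 22*exp(x) + 2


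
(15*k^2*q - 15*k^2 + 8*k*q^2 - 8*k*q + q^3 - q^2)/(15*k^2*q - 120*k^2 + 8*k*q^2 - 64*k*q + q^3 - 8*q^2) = (q - 1)/(q - 8)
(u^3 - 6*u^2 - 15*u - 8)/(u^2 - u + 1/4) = 4*(u^3 - 6*u^2 - 15*u - 8)/(4*u^2 - 4*u + 1)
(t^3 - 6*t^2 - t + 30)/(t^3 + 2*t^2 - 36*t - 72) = (t^2 - 8*t + 15)/(t^2 - 36)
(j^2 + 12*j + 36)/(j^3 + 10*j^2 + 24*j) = (j + 6)/(j*(j + 4))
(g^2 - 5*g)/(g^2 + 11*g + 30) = g*(g - 5)/(g^2 + 11*g + 30)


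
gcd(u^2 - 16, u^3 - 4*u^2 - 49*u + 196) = u - 4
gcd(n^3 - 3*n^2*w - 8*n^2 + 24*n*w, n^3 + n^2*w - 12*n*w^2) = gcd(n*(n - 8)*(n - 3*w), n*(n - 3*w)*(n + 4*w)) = -n^2 + 3*n*w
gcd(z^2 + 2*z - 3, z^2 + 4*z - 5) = z - 1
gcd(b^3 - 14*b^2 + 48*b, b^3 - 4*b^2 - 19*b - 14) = 1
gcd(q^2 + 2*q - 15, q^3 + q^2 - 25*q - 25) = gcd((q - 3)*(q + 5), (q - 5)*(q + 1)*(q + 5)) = q + 5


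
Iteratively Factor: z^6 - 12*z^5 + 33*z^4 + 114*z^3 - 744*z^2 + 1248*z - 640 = (z - 5)*(z^5 - 7*z^4 - 2*z^3 + 104*z^2 - 224*z + 128) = (z - 5)*(z + 4)*(z^4 - 11*z^3 + 42*z^2 - 64*z + 32) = (z - 5)*(z - 4)*(z + 4)*(z^3 - 7*z^2 + 14*z - 8) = (z - 5)*(z - 4)*(z - 1)*(z + 4)*(z^2 - 6*z + 8) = (z - 5)*(z - 4)^2*(z - 1)*(z + 4)*(z - 2)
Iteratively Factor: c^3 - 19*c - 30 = (c - 5)*(c^2 + 5*c + 6) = (c - 5)*(c + 3)*(c + 2)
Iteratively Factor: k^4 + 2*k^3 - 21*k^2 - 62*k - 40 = (k + 1)*(k^3 + k^2 - 22*k - 40) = (k - 5)*(k + 1)*(k^2 + 6*k + 8) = (k - 5)*(k + 1)*(k + 4)*(k + 2)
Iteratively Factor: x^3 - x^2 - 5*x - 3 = (x + 1)*(x^2 - 2*x - 3) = (x - 3)*(x + 1)*(x + 1)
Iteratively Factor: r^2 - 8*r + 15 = (r - 3)*(r - 5)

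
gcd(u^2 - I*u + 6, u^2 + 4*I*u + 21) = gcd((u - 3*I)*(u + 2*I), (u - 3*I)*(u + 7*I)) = u - 3*I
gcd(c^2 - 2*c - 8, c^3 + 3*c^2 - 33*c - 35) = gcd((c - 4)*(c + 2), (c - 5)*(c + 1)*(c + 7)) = 1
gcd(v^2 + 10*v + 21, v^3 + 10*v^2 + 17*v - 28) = v + 7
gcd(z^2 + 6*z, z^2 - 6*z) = z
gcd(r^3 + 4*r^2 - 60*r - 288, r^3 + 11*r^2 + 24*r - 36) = r^2 + 12*r + 36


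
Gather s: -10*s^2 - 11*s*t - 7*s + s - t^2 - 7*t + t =-10*s^2 + s*(-11*t - 6) - t^2 - 6*t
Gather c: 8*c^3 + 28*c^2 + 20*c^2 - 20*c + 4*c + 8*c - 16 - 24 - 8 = 8*c^3 + 48*c^2 - 8*c - 48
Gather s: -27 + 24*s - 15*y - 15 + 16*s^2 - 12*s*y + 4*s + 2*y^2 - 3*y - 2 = 16*s^2 + s*(28 - 12*y) + 2*y^2 - 18*y - 44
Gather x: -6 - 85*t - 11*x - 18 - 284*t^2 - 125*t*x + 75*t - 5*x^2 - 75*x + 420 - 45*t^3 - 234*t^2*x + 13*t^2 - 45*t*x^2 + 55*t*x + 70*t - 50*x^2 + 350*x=-45*t^3 - 271*t^2 + 60*t + x^2*(-45*t - 55) + x*(-234*t^2 - 70*t + 264) + 396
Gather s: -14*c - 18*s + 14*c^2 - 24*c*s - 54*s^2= 14*c^2 - 14*c - 54*s^2 + s*(-24*c - 18)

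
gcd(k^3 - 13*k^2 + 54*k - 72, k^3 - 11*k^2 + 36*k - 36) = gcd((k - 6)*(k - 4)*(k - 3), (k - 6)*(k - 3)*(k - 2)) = k^2 - 9*k + 18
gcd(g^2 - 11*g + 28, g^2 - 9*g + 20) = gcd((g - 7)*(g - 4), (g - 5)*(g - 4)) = g - 4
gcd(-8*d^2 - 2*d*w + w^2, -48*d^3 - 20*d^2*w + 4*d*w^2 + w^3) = -8*d^2 - 2*d*w + w^2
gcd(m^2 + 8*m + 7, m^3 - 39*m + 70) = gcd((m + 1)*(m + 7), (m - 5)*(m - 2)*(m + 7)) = m + 7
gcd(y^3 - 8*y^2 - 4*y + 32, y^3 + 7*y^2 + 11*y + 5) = 1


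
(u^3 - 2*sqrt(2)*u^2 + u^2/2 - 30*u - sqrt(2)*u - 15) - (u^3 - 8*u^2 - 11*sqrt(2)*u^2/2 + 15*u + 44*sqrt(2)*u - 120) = 7*sqrt(2)*u^2/2 + 17*u^2/2 - 45*sqrt(2)*u - 45*u + 105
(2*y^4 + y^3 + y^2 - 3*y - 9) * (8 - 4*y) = -8*y^5 + 12*y^4 + 4*y^3 + 20*y^2 + 12*y - 72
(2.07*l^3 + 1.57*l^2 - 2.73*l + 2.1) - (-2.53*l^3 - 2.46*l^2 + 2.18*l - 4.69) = 4.6*l^3 + 4.03*l^2 - 4.91*l + 6.79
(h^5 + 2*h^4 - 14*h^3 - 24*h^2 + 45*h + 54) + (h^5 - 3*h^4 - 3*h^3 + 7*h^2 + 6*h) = 2*h^5 - h^4 - 17*h^3 - 17*h^2 + 51*h + 54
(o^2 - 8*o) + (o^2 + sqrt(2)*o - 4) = 2*o^2 - 8*o + sqrt(2)*o - 4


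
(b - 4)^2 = b^2 - 8*b + 16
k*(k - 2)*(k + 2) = k^3 - 4*k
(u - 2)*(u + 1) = u^2 - u - 2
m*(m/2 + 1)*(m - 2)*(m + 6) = m^4/2 + 3*m^3 - 2*m^2 - 12*m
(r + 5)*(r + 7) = r^2 + 12*r + 35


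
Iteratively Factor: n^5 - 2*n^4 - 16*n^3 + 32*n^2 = (n + 4)*(n^4 - 6*n^3 + 8*n^2) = (n - 4)*(n + 4)*(n^3 - 2*n^2) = n*(n - 4)*(n + 4)*(n^2 - 2*n) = n*(n - 4)*(n - 2)*(n + 4)*(n)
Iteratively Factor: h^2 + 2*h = (h)*(h + 2)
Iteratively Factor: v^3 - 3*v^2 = (v - 3)*(v^2) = v*(v - 3)*(v)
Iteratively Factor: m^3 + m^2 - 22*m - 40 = (m + 4)*(m^2 - 3*m - 10) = (m + 2)*(m + 4)*(m - 5)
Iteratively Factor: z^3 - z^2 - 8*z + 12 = (z - 2)*(z^2 + z - 6) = (z - 2)*(z + 3)*(z - 2)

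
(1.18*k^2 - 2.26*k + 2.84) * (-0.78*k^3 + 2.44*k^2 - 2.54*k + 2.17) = -0.9204*k^5 + 4.642*k^4 - 10.7268*k^3 + 15.2306*k^2 - 12.1178*k + 6.1628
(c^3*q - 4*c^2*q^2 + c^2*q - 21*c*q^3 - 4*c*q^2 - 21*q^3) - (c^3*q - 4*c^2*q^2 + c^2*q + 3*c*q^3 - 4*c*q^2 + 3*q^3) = -24*c*q^3 - 24*q^3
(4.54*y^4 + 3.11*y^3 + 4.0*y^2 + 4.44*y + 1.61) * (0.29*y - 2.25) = 1.3166*y^5 - 9.3131*y^4 - 5.8375*y^3 - 7.7124*y^2 - 9.5231*y - 3.6225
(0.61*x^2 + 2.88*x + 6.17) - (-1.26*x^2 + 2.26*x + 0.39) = 1.87*x^2 + 0.62*x + 5.78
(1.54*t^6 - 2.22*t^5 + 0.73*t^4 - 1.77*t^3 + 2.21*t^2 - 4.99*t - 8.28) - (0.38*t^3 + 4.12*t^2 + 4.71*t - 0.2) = 1.54*t^6 - 2.22*t^5 + 0.73*t^4 - 2.15*t^3 - 1.91*t^2 - 9.7*t - 8.08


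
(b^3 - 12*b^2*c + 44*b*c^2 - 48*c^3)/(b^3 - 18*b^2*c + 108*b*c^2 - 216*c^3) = (b^2 - 6*b*c + 8*c^2)/(b^2 - 12*b*c + 36*c^2)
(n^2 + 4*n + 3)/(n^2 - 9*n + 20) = (n^2 + 4*n + 3)/(n^2 - 9*n + 20)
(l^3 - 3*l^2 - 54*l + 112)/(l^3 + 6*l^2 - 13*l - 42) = (l^2 - 10*l + 16)/(l^2 - l - 6)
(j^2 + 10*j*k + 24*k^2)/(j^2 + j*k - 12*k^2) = (j + 6*k)/(j - 3*k)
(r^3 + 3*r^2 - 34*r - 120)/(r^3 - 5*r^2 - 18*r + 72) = (r + 5)/(r - 3)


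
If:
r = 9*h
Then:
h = r/9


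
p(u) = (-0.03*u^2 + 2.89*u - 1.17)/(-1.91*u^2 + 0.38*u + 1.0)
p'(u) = (2.89 - 0.06*u)/(-1.91*u^2 + 0.38*u + 1.0) + (3.82*u - 0.38)*(-0.03*u^2 + 2.89*u - 1.17)/(-1.91*u^2 + 0.38*u + 1.0)^2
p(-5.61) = 0.30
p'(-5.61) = 0.05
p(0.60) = 1.02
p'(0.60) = 8.90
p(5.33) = -0.26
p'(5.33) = 0.05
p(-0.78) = 7.51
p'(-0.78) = 48.62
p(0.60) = 1.02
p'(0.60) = 8.90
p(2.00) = -0.76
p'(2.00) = 0.47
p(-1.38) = 1.65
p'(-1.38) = 2.01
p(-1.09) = 2.59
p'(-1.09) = 5.23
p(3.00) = -0.48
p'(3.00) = 0.17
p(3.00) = -0.48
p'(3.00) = 0.17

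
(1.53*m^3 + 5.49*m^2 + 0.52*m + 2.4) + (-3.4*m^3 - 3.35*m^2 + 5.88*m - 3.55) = -1.87*m^3 + 2.14*m^2 + 6.4*m - 1.15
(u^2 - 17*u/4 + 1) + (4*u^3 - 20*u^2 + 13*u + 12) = 4*u^3 - 19*u^2 + 35*u/4 + 13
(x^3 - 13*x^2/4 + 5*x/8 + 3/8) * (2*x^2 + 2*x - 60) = 2*x^5 - 9*x^4/2 - 261*x^3/4 + 197*x^2 - 147*x/4 - 45/2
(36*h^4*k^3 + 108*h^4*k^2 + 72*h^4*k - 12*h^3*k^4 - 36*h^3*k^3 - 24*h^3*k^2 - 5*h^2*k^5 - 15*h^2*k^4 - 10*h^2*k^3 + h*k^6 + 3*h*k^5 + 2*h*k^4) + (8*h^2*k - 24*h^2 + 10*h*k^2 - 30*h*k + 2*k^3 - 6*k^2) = 36*h^4*k^3 + 108*h^4*k^2 + 72*h^4*k - 12*h^3*k^4 - 36*h^3*k^3 - 24*h^3*k^2 - 5*h^2*k^5 - 15*h^2*k^4 - 10*h^2*k^3 + 8*h^2*k - 24*h^2 + h*k^6 + 3*h*k^5 + 2*h*k^4 + 10*h*k^2 - 30*h*k + 2*k^3 - 6*k^2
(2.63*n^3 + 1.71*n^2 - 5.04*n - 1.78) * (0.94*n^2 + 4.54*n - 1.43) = 2.4722*n^5 + 13.5476*n^4 - 0.7351*n^3 - 27.0001*n^2 - 0.874000000000001*n + 2.5454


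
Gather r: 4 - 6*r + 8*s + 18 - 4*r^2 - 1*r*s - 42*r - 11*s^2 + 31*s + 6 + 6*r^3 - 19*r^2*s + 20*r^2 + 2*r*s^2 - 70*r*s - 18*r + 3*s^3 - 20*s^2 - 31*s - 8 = 6*r^3 + r^2*(16 - 19*s) + r*(2*s^2 - 71*s - 66) + 3*s^3 - 31*s^2 + 8*s + 20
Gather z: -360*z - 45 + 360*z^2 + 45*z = 360*z^2 - 315*z - 45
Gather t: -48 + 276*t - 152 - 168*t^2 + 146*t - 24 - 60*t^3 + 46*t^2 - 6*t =-60*t^3 - 122*t^2 + 416*t - 224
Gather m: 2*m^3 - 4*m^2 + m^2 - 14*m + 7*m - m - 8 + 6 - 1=2*m^3 - 3*m^2 - 8*m - 3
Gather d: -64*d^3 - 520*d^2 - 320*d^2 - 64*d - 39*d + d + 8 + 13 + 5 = -64*d^3 - 840*d^2 - 102*d + 26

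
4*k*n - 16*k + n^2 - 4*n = (4*k + n)*(n - 4)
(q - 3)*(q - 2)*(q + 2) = q^3 - 3*q^2 - 4*q + 12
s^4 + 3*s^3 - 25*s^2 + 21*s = s*(s - 3)*(s - 1)*(s + 7)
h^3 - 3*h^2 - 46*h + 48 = (h - 8)*(h - 1)*(h + 6)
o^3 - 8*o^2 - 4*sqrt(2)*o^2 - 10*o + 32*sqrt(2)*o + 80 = (o - 8)*(o - 5*sqrt(2))*(o + sqrt(2))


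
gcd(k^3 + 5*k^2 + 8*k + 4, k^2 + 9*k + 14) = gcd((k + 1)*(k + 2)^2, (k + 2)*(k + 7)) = k + 2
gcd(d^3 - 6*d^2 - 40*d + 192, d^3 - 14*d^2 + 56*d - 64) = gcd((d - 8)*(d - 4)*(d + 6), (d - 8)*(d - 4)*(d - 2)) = d^2 - 12*d + 32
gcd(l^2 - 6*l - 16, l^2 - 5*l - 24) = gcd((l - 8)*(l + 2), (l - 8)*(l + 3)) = l - 8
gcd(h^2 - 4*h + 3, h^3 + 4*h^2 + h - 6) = h - 1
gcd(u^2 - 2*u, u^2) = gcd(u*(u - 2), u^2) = u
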